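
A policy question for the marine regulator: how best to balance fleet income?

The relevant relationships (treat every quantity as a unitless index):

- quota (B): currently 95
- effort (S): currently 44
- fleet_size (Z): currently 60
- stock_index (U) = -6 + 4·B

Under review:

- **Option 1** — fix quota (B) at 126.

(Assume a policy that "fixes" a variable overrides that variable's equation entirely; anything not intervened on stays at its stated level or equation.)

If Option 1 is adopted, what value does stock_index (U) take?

498

Option 1 (B := 126):
  B = 126
  U = -6 + 4·126 = 498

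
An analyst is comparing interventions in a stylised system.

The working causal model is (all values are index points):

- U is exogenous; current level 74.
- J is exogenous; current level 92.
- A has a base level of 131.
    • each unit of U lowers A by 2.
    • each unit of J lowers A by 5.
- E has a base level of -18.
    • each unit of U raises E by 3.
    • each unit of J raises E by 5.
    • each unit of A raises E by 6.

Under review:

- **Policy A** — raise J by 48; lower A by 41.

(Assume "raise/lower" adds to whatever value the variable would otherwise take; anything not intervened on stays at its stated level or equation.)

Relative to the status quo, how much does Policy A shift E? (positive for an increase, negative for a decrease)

Baseline:
  U = 74
  J = 92
  A = 131 − 2·74 − 5·92 = -477
  E = -18 + 3·74 + 5·92 + 6·(-477) = -2198
Policy A (J + 48, A − 41):
  U = 74
  J = 92 + 48 = 140
  A = 131 − 2·74 − 5·140 (−41 from intervention) = -758
  E = -18 + 3·74 + 5·140 + 6·(-758) = -3644
Change in E: -3644 − (-2198) = -1446

-1446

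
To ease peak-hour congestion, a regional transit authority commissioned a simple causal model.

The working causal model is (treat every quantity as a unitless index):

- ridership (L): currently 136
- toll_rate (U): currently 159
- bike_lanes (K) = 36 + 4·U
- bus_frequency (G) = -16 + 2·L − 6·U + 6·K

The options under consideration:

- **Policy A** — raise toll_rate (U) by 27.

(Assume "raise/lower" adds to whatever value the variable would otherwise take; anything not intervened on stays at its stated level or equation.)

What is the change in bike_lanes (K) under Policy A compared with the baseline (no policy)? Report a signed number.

108

Baseline:
  U = 159
  K = 36 + 4·159 = 672
Policy A (U + 27):
  U = 159 + 27 = 186
  K = 36 + 4·186 = 780
Change in K: 780 − 672 = 108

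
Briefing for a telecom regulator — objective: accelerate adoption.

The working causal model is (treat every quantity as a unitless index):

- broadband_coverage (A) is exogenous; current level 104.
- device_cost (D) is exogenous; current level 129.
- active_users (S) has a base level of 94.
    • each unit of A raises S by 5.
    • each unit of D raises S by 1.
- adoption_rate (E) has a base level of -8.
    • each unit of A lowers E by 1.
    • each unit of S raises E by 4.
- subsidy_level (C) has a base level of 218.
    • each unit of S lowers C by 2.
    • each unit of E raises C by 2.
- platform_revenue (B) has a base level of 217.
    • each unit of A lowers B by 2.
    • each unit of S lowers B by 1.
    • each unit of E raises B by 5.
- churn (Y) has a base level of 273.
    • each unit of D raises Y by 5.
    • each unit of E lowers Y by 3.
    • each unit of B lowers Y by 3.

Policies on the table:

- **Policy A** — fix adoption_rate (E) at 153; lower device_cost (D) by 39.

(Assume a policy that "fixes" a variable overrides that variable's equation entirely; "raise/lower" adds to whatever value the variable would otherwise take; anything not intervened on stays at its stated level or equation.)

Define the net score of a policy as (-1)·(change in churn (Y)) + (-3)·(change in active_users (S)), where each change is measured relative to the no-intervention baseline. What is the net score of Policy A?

-48297

Baseline:
  A = 104
  D = 129
  S = 94 + 5·104 + 129 = 743
  E = -8 − 104 + 4·743 = 2860
  B = 217 − 2·104 − 743 + 5·2860 = 13566
  Y = 273 + 5·129 − 3·2860 − 3·13566 = -48360
Policy A (E := 153, D − 39):
  A = 104
  D = 129 − 39 = 90
  S = 94 + 5·104 + 90 = 704
  E = 153
  B = 217 − 2·104 − 704 + 5·153 = 70
  Y = 273 + 5·90 − 3·153 − 3·70 = 54
ΔY = 54 − (-48360) = 48414; ΔS = 704 − 743 = -39
Score = (-1)·48414 + (-3)·(-39) = -48297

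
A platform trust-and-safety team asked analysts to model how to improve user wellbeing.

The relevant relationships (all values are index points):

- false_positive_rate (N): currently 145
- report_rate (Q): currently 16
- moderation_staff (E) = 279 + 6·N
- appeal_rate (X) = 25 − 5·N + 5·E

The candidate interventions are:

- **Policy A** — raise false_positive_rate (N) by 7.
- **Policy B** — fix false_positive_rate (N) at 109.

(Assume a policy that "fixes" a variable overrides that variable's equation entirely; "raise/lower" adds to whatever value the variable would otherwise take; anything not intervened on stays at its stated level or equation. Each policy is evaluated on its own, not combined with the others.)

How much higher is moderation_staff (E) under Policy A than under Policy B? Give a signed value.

258

Policy A (N + 7):
  N = 145 + 7 = 152
  E = 279 + 6·152 = 1191
Policy B (N := 109):
  N = 109
  E = 279 + 6·109 = 933
E: 1191 − 933 = 258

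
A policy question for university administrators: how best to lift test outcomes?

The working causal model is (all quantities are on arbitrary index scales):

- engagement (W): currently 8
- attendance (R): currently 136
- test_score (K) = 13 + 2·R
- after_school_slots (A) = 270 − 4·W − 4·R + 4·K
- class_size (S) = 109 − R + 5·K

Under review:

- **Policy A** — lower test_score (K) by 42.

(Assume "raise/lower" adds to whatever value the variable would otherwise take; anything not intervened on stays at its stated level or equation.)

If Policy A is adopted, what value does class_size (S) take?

Policy A (K − 42):
  R = 136
  K = 13 + 2·136 (−42 from intervention) = 243
  S = 109 − 136 + 5·243 = 1188

1188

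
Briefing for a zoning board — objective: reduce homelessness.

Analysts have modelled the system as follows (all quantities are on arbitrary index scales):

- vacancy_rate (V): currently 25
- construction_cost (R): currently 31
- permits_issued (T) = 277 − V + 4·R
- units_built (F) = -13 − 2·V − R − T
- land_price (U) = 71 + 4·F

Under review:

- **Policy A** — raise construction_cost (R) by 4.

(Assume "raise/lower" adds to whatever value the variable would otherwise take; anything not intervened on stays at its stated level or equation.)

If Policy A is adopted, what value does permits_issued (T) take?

Policy A (R + 4):
  V = 25
  R = 31 + 4 = 35
  T = 277 − 25 + 4·35 = 392

392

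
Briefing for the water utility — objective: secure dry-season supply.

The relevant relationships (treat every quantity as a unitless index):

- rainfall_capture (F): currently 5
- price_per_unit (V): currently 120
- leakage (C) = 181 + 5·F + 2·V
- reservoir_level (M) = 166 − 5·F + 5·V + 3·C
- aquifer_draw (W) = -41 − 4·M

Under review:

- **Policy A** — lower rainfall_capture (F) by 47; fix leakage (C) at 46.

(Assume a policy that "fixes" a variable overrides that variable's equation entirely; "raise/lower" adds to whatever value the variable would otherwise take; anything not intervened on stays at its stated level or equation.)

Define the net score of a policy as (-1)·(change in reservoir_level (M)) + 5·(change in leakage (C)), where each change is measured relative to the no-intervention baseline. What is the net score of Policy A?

-1035

Baseline:
  F = 5
  V = 120
  C = 181 + 5·5 + 2·120 = 446
  M = 166 − 5·5 + 5·120 + 3·446 = 2079
Policy A (F − 47, C := 46):
  F = 5 − 47 = -42
  V = 120
  C = 46
  M = 166 − 5·(-42) + 5·120 + 3·46 = 1114
ΔM = 1114 − 2079 = -965; ΔC = 46 − 446 = -400
Score = (-1)·(-965) + 5·(-400) = -1035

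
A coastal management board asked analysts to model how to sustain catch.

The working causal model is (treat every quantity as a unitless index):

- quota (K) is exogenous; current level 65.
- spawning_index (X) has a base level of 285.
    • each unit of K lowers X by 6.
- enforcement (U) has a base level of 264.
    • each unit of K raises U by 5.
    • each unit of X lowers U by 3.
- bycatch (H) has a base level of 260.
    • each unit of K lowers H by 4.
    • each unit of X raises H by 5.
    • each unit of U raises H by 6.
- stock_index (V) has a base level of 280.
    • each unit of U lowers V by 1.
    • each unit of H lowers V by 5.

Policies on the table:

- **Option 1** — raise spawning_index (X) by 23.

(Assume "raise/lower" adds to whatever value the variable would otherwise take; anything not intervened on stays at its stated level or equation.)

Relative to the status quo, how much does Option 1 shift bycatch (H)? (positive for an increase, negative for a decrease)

-299

Baseline:
  K = 65
  X = 285 − 6·65 = -105
  U = 264 + 5·65 − 3·(-105) = 904
  H = 260 − 4·65 + 5·(-105) + 6·904 = 4899
Option 1 (X + 23):
  K = 65
  X = 285 − 6·65 (+23 from intervention) = -82
  U = 264 + 5·65 − 3·(-82) = 835
  H = 260 − 4·65 + 5·(-82) + 6·835 = 4600
Change in H: 4600 − 4899 = -299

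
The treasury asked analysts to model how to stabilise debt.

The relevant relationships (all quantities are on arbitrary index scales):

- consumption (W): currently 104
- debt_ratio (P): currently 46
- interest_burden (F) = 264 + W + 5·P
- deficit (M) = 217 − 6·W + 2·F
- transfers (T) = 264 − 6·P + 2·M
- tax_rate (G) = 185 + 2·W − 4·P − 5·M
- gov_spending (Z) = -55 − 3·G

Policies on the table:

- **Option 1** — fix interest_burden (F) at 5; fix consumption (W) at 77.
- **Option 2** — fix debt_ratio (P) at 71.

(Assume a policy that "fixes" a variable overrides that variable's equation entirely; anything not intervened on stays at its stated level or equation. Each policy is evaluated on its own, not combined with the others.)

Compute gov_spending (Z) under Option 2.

Option 2 (P := 71):
  W = 104
  P = 71
  F = 264 + 104 + 5·71 = 723
  M = 217 − 6·104 + 2·723 = 1039
  G = 185 + 2·104 − 4·71 − 5·1039 = -5086
  Z = -55 − 3·(-5086) = 15203

15203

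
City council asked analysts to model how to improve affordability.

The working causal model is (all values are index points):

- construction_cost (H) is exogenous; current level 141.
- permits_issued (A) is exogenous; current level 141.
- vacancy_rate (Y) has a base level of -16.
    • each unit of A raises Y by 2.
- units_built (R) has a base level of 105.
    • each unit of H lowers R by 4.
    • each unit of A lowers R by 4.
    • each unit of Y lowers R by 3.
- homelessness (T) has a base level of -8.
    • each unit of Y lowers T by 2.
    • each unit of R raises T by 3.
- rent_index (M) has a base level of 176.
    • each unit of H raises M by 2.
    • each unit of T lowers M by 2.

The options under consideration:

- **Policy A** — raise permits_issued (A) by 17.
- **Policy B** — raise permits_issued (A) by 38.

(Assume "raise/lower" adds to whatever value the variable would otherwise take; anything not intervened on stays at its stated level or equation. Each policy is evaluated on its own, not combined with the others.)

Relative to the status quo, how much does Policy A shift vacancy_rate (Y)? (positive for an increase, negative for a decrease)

Baseline:
  A = 141
  Y = -16 + 2·141 = 266
Policy A (A + 17):
  A = 141 + 17 = 158
  Y = -16 + 2·158 = 300
Change in Y: 300 − 266 = 34

34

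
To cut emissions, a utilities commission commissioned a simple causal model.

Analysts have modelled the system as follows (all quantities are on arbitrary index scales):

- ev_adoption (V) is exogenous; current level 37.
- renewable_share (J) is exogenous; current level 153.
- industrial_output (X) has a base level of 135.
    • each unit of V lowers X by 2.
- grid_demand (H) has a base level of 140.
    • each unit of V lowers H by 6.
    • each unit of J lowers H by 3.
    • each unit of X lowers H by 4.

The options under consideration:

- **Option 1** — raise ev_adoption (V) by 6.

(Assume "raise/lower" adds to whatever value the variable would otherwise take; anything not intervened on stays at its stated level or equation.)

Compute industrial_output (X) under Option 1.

49

Option 1 (V + 6):
  V = 37 + 6 = 43
  X = 135 − 2·43 = 49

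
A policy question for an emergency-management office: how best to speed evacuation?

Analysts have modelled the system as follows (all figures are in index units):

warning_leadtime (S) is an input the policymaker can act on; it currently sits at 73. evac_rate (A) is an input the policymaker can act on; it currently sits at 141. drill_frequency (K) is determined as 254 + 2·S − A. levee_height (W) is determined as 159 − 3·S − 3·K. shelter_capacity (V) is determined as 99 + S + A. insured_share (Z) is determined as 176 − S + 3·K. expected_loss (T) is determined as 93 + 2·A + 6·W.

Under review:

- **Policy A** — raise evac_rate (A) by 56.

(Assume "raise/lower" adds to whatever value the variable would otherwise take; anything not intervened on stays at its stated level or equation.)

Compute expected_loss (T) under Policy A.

-3527

Policy A (A + 56):
  S = 73
  A = 141 + 56 = 197
  K = 254 + 2·73 − 197 = 203
  W = 159 − 3·73 − 3·203 = -669
  T = 93 + 2·197 + 6·(-669) = -3527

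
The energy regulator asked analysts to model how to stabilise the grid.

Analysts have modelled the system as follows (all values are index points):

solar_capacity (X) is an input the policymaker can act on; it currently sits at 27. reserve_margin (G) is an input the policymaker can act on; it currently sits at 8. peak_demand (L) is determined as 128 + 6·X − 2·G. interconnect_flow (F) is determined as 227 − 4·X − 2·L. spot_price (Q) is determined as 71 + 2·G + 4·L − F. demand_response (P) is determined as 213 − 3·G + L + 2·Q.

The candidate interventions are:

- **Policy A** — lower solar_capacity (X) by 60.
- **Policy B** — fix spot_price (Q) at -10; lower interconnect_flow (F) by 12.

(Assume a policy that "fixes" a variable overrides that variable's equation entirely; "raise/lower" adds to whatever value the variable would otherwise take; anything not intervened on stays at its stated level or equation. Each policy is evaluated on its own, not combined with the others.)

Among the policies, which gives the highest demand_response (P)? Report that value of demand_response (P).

443

Policy A (X − 60):
  X = 27 − 60 = -33
  G = 8
  L = 128 + 6·(-33) − 2·8 = -86
  F = 227 − 4·(-33) − 2·(-86) = 531
  Q = 71 + 2·8 + 4·(-86) − 531 = -788
  P = 213 − 3·8 + (-86) + 2·(-788) = -1473
Policy B (Q := -10, F − 12):
  X = 27
  G = 8
  L = 128 + 6·27 − 2·8 = 274
  F = 227 − 4·27 − 2·274 (−12 from intervention) = -441
  Q = -10
  P = 213 − 3·8 + 274 + 2·(-10) = 443
Comparing — Policy A: P=-1473, Policy B: P=443. Highest is 443 (Policy B).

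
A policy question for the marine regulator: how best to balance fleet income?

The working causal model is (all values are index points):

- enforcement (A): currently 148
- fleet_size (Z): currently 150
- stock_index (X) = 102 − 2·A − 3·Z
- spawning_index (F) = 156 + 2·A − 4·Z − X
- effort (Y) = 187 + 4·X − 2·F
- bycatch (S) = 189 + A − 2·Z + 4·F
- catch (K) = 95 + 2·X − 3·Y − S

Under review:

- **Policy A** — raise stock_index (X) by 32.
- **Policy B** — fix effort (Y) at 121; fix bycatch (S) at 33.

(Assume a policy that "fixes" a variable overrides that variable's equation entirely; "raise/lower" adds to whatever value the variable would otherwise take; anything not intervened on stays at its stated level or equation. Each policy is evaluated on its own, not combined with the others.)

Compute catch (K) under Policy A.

Policy A (X + 32):
  A = 148
  Z = 150
  X = 102 − 2·148 − 3·150 (+32 from intervention) = -612
  F = 156 + 2·148 − 4·150 − (-612) = 464
  Y = 187 + 4·(-612) − 2·464 = -3189
  S = 189 + 148 − 2·150 + 4·464 = 1893
  K = 95 + 2·(-612) − 3·(-3189) − 1893 = 6545

6545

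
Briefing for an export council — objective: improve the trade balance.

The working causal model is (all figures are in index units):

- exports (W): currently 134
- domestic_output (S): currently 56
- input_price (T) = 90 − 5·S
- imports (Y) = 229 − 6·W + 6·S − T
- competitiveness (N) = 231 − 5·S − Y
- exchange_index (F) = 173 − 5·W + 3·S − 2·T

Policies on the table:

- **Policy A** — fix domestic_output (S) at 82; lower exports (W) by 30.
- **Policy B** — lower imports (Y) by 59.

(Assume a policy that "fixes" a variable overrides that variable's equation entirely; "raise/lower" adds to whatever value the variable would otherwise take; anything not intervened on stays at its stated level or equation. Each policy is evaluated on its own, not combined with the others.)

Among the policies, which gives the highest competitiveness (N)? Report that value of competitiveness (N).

59

Policy A (S := 82, W − 30):
  W = 134 − 30 = 104
  S = 82
  T = 90 − 5·82 = -320
  Y = 229 − 6·104 + 6·82 − (-320) = 417
  N = 231 − 5·82 − 417 = -596
Policy B (Y − 59):
  W = 134
  S = 56
  T = 90 − 5·56 = -190
  Y = 229 − 6·134 + 6·56 − (-190) (−59 from intervention) = -108
  N = 231 − 5·56 − (-108) = 59
Comparing — Policy A: N=-596, Policy B: N=59. Highest is 59 (Policy B).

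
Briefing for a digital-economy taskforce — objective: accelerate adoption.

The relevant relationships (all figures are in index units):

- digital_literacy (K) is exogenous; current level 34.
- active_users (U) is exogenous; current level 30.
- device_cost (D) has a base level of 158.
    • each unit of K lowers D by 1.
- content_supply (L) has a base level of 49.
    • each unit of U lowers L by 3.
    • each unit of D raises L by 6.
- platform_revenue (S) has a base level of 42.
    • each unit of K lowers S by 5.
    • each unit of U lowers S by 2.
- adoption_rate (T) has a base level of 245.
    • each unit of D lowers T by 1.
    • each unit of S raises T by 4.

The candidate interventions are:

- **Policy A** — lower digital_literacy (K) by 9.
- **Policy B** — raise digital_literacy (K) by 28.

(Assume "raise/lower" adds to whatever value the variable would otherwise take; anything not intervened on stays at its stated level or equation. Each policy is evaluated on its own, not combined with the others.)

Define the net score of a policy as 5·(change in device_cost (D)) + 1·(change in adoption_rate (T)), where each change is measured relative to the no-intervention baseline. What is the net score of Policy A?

Baseline:
  K = 34
  U = 30
  D = 158 − 34 = 124
  S = 42 − 5·34 − 2·30 = -188
  T = 245 − 124 + 4·(-188) = -631
Policy A (K − 9):
  K = 34 − 9 = 25
  U = 30
  D = 158 − 25 = 133
  S = 42 − 5·25 − 2·30 = -143
  T = 245 − 133 + 4·(-143) = -460
ΔD = 133 − 124 = 9; ΔT = -460 − (-631) = 171
Score = 5·9 + 1·171 = 216

216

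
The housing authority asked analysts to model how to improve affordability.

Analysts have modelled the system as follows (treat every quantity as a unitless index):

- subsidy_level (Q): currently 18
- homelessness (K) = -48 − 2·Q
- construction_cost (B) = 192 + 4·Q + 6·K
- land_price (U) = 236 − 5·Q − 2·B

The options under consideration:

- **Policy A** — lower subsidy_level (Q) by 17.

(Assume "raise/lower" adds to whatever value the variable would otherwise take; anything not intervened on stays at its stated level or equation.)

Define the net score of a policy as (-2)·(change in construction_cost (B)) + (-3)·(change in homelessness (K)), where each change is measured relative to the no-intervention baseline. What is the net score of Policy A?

Baseline:
  Q = 18
  K = -48 − 2·18 = -84
  B = 192 + 4·18 + 6·(-84) = -240
Policy A (Q − 17):
  Q = 18 − 17 = 1
  K = -48 − 2·1 = -50
  B = 192 + 4·1 + 6·(-50) = -104
ΔB = -104 − (-240) = 136; ΔK = -50 − (-84) = 34
Score = (-2)·136 + (-3)·34 = -374

-374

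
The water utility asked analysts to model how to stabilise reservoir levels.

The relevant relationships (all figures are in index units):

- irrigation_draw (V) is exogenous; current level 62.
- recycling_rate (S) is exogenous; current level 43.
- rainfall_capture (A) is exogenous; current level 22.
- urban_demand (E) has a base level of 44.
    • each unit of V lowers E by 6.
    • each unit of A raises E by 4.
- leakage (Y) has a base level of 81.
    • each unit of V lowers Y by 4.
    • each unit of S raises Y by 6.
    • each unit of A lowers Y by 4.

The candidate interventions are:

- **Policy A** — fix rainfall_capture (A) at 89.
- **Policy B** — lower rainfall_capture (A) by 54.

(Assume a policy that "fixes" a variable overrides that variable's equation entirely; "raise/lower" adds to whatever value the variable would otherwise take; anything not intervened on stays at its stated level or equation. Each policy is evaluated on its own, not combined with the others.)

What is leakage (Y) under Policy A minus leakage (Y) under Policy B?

-484

Policy A (A := 89):
  V = 62
  S = 43
  A = 89
  Y = 81 − 4·62 + 6·43 − 4·89 = -265
Policy B (A − 54):
  V = 62
  S = 43
  A = 22 − 54 = -32
  Y = 81 − 4·62 + 6·43 − 4·(-32) = 219
Y: -265 − 219 = -484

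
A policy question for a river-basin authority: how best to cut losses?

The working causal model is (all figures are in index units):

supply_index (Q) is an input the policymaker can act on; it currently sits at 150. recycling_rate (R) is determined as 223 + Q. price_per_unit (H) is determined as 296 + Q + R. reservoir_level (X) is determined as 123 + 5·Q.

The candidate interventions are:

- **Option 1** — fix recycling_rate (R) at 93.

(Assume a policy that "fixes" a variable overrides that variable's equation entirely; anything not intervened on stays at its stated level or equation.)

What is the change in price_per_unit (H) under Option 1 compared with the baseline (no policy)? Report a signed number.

-280

Baseline:
  Q = 150
  R = 223 + 150 = 373
  H = 296 + 150 + 373 = 819
Option 1 (R := 93):
  Q = 150
  R = 93
  H = 296 + 150 + 93 = 539
Change in H: 539 − 819 = -280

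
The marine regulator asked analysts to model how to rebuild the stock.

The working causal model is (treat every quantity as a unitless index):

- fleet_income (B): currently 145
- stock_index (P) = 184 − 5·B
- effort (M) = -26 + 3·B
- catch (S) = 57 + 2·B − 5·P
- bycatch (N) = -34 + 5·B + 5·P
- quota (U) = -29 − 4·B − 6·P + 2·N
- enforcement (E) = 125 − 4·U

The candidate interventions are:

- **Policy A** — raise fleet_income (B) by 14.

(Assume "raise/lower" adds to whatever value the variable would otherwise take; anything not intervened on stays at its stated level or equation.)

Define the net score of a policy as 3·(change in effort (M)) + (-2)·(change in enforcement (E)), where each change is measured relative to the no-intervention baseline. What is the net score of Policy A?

Baseline:
  B = 145
  P = 184 − 5·145 = -541
  M = -26 + 3·145 = 409
  N = -34 + 5·145 + 5·(-541) = -2014
  U = -29 − 4·145 − 6·(-541) + 2·(-2014) = -1391
  E = 125 − 4·(-1391) = 5689
Policy A (B + 14):
  B = 145 + 14 = 159
  P = 184 − 5·159 = -611
  M = -26 + 3·159 = 451
  N = -34 + 5·159 + 5·(-611) = -2294
  U = -29 − 4·159 − 6·(-611) + 2·(-2294) = -1587
  E = 125 − 4·(-1587) = 6473
ΔM = 451 − 409 = 42; ΔE = 6473 − 5689 = 784
Score = 3·42 + (-2)·784 = -1442

-1442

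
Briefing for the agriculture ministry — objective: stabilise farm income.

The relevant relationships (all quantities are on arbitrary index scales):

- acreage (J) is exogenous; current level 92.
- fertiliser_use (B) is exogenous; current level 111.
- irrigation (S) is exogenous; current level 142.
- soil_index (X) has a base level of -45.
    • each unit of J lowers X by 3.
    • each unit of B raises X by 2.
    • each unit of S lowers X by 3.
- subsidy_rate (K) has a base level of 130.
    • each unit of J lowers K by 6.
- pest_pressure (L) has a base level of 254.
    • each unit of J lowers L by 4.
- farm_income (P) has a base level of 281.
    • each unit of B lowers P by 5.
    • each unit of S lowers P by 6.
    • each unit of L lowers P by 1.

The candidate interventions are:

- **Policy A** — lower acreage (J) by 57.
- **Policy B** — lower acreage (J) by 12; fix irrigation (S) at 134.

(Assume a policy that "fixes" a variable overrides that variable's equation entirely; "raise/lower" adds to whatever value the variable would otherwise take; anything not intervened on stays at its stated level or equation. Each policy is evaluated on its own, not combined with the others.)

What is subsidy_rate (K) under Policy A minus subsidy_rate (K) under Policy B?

Policy A (J − 57):
  J = 92 − 57 = 35
  K = 130 − 6·35 = -80
Policy B (J − 12, S := 134):
  J = 92 − 12 = 80
  K = 130 − 6·80 = -350
K: -80 − (-350) = 270

270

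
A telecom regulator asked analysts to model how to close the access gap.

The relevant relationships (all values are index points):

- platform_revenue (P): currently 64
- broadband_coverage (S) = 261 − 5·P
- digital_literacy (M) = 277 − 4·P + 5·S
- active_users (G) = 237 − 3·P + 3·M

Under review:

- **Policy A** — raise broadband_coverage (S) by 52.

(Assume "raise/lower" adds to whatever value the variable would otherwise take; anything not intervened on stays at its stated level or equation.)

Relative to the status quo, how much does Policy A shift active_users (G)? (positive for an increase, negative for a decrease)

780

Baseline:
  P = 64
  S = 261 − 5·64 = -59
  M = 277 − 4·64 + 5·(-59) = -274
  G = 237 − 3·64 + 3·(-274) = -777
Policy A (S + 52):
  P = 64
  S = 261 − 5·64 (+52 from intervention) = -7
  M = 277 − 4·64 + 5·(-7) = -14
  G = 237 − 3·64 + 3·(-14) = 3
Change in G: 3 − (-777) = 780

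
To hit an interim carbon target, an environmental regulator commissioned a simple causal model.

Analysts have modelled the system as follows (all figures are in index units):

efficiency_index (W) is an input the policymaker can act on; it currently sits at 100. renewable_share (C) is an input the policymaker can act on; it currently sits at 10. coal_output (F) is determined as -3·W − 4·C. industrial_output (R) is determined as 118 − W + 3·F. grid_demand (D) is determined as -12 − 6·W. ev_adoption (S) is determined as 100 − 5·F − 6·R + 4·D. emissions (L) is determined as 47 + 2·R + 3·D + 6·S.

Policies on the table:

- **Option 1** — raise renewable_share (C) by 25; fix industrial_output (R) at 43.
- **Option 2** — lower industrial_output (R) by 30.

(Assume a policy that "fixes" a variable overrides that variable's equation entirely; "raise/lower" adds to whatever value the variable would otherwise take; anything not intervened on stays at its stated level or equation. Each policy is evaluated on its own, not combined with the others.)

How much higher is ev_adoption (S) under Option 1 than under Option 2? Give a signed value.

-5950

Option 1 (C + 25, R := 43):
  W = 100
  C = 10 + 25 = 35
  F = 0 − 3·100 − 4·35 = -440
  R = 43
  D = -12 − 6·100 = -612
  S = 100 − 5·(-440) − 6·43 + 4·(-612) = -406
Option 2 (R − 30):
  W = 100
  C = 10
  F = 0 − 3·100 − 4·10 = -340
  R = 118 − 100 + 3·(-340) (−30 from intervention) = -1032
  D = -12 − 6·100 = -612
  S = 100 − 5·(-340) − 6·(-1032) + 4·(-612) = 5544
S: -406 − 5544 = -5950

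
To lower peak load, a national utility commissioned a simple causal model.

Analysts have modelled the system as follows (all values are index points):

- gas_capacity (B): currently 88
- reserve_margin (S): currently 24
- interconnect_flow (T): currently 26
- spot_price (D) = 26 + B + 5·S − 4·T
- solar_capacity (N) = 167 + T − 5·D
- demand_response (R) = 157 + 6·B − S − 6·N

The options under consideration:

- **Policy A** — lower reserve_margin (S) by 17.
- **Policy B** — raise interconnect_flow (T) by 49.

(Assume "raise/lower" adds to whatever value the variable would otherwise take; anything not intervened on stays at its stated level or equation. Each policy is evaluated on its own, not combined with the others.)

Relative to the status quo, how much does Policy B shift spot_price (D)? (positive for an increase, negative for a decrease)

-196

Baseline:
  B = 88
  S = 24
  T = 26
  D = 26 + 88 + 5·24 − 4·26 = 130
Policy B (T + 49):
  B = 88
  S = 24
  T = 26 + 49 = 75
  D = 26 + 88 + 5·24 − 4·75 = -66
Change in D: -66 − 130 = -196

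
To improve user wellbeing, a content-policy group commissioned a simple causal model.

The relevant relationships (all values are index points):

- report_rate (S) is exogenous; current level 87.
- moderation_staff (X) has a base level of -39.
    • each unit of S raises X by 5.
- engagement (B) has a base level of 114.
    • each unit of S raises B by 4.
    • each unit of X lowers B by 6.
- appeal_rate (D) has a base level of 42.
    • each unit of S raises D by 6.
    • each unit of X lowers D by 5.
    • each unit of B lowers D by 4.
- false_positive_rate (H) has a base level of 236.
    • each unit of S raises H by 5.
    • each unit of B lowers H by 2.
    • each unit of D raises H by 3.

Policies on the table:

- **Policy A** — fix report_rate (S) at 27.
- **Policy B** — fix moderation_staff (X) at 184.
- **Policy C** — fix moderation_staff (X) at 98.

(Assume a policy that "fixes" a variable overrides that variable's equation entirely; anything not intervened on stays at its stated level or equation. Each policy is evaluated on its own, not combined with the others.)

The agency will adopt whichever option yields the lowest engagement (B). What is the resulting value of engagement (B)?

-642

Policy A (S := 27):
  S = 27
  X = -39 + 5·27 = 96
  B = 114 + 4·27 − 6·96 = -354
Policy B (X := 184):
  S = 87
  X = 184
  B = 114 + 4·87 − 6·184 = -642
Policy C (X := 98):
  S = 87
  X = 98
  B = 114 + 4·87 − 6·98 = -126
Comparing — Policy A: B=-354, Policy B: B=-642, Policy C: B=-126. Lowest is -642 (Policy B).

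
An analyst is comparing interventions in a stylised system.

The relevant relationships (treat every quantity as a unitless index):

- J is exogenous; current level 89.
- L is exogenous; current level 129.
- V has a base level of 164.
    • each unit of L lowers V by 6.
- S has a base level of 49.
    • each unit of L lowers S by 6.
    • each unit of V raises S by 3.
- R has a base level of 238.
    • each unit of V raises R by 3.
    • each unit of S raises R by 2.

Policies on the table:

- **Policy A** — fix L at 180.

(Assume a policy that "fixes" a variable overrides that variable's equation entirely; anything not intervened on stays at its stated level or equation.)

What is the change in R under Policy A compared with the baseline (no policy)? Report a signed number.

-3366

Baseline:
  L = 129
  V = 164 − 6·129 = -610
  S = 49 − 6·129 + 3·(-610) = -2555
  R = 238 + 3·(-610) + 2·(-2555) = -6702
Policy A (L := 180):
  L = 180
  V = 164 − 6·180 = -916
  S = 49 − 6·180 + 3·(-916) = -3779
  R = 238 + 3·(-916) + 2·(-3779) = -10068
Change in R: -10068 − (-6702) = -3366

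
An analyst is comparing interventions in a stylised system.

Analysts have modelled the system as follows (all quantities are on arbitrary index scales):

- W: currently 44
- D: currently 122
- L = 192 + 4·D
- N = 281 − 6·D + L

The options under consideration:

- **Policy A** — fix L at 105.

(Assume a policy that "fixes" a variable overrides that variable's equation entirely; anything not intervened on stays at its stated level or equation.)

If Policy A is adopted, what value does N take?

Policy A (L := 105):
  D = 122
  L = 105
  N = 281 − 6·122 + 105 = -346

-346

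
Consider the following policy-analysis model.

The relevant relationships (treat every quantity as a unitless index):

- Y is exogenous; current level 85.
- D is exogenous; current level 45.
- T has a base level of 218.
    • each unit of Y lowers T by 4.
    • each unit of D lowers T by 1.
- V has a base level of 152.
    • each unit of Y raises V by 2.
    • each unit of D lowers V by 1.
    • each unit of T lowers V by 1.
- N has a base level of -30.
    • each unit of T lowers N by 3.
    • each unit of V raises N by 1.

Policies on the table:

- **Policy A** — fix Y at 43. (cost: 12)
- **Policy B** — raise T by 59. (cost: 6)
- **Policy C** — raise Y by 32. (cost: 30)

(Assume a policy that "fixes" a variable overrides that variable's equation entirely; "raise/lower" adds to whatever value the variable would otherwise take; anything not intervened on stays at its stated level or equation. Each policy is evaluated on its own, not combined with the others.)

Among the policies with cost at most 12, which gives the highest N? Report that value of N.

679

Policy A (Y := 43):
  Y = 43
  D = 45
  T = 218 − 4·43 − 45 = 1
  V = 152 + 2·43 − 45 − 1 = 192
  N = -30 − 3·1 + 192 = 159
Policy B (T + 59):
  Y = 85
  D = 45
  T = 218 − 4·85 − 45 (+59 from intervention) = -108
  V = 152 + 2·85 − 45 − (-108) = 385
  N = -30 − 3·(-108) + 385 = 679
Comparing — Policy A: N=159, Policy B: N=679. Highest is 679 (Policy B).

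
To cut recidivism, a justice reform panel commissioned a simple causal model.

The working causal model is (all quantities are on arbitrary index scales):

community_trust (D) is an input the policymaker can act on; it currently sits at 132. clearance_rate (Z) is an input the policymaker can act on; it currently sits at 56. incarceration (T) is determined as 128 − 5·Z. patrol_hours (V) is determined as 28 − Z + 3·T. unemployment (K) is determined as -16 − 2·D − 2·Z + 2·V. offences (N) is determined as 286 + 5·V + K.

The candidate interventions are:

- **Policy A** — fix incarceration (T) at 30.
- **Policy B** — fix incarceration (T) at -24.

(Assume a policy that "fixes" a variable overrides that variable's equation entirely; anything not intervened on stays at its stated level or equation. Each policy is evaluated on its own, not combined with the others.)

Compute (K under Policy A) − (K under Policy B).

324

Policy A (T := 30):
  D = 132
  Z = 56
  T = 30
  V = 28 − 56 + 3·30 = 62
  K = -16 − 2·132 − 2·56 + 2·62 = -268
Policy B (T := -24):
  D = 132
  Z = 56
  T = -24
  V = 28 − 56 + 3·(-24) = -100
  K = -16 − 2·132 − 2·56 + 2·(-100) = -592
K: -268 − (-592) = 324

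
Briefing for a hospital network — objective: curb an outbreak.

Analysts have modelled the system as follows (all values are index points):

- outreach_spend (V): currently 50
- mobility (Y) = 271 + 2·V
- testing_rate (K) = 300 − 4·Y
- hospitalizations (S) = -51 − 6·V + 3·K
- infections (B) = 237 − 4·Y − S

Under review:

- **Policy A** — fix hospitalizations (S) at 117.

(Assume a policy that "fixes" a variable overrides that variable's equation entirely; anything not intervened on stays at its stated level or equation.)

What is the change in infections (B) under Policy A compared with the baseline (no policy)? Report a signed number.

-4020

Baseline:
  V = 50
  Y = 271 + 2·50 = 371
  K = 300 − 4·371 = -1184
  S = -51 − 6·50 + 3·(-1184) = -3903
  B = 237 − 4·371 − (-3903) = 2656
Policy A (S := 117):
  V = 50
  Y = 271 + 2·50 = 371
  K = 300 − 4·371 = -1184
  S = 117
  B = 237 − 4·371 − 117 = -1364
Change in B: -1364 − 2656 = -4020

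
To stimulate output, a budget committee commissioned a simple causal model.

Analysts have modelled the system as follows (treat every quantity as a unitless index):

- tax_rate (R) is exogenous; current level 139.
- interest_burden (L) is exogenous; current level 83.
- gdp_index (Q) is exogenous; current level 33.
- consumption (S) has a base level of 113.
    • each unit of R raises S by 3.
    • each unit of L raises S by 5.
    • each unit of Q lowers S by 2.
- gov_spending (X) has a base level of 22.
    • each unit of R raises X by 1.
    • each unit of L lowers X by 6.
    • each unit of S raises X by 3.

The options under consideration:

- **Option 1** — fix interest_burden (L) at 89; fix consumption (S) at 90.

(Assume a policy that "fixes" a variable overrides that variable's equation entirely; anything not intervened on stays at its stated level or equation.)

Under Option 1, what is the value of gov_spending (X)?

-103

Option 1 (L := 89, S := 90):
  R = 139
  L = 89
  Q = 33
  S = 90
  X = 22 + 139 − 6·89 + 3·90 = -103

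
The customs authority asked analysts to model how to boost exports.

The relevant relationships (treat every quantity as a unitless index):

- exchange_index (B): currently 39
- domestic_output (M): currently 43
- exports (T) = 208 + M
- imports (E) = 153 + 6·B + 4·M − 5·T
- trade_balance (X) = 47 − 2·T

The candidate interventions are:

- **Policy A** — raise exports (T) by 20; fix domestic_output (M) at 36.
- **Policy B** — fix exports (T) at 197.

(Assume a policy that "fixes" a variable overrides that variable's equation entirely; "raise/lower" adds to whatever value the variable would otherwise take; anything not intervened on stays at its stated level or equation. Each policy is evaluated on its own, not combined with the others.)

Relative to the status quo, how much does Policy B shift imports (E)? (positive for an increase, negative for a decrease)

Baseline:
  B = 39
  M = 43
  T = 208 + 43 = 251
  E = 153 + 6·39 + 4·43 − 5·251 = -696
Policy B (T := 197):
  B = 39
  M = 43
  T = 197
  E = 153 + 6·39 + 4·43 − 5·197 = -426
Change in E: -426 − (-696) = 270

270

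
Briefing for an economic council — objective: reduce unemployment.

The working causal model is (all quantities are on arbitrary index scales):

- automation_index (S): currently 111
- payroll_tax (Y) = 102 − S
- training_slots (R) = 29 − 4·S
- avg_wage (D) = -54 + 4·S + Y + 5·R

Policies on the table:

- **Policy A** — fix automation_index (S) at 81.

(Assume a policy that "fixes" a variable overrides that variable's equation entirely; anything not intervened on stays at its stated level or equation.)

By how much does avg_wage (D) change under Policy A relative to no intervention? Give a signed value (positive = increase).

Baseline:
  S = 111
  Y = 102 − 111 = -9
  R = 29 − 4·111 = -415
  D = -54 + 4·111 + (-9) + 5·(-415) = -1694
Policy A (S := 81):
  S = 81
  Y = 102 − 81 = 21
  R = 29 − 4·81 = -295
  D = -54 + 4·81 + 21 + 5·(-295) = -1184
Change in D: -1184 − (-1694) = 510

510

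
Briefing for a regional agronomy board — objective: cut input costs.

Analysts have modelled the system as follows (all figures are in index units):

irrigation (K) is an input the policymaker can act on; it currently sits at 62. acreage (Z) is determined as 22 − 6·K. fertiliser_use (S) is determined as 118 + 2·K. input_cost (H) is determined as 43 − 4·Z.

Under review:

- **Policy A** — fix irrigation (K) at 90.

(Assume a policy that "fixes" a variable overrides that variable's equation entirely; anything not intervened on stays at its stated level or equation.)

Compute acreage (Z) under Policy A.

-518

Policy A (K := 90):
  K = 90
  Z = 22 − 6·90 = -518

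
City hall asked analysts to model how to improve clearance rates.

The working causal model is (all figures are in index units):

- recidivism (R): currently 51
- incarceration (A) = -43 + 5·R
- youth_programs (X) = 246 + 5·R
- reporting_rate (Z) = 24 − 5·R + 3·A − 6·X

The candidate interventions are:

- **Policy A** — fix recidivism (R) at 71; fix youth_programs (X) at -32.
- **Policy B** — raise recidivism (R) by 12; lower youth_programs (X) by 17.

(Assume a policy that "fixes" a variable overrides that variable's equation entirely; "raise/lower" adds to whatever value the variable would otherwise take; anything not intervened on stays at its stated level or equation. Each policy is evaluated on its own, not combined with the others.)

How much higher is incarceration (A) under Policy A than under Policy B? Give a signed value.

40

Policy A (R := 71, X := -32):
  R = 71
  A = -43 + 5·71 = 312
Policy B (R + 12, X − 17):
  R = 51 + 12 = 63
  A = -43 + 5·63 = 272
A: 312 − 272 = 40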